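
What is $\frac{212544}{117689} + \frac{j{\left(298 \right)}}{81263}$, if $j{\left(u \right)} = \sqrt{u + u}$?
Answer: $\frac{212544}{117689} + \frac{2 \sqrt{149}}{81263} \approx 1.8063$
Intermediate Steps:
$j{\left(u \right)} = \sqrt{2} \sqrt{u}$ ($j{\left(u \right)} = \sqrt{2 u} = \sqrt{2} \sqrt{u}$)
$\frac{212544}{117689} + \frac{j{\left(298 \right)}}{81263} = \frac{212544}{117689} + \frac{\sqrt{2} \sqrt{298}}{81263} = 212544 \cdot \frac{1}{117689} + 2 \sqrt{149} \cdot \frac{1}{81263} = \frac{212544}{117689} + \frac{2 \sqrt{149}}{81263}$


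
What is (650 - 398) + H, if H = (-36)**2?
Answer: 1548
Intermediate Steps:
H = 1296
(650 - 398) + H = (650 - 398) + 1296 = 252 + 1296 = 1548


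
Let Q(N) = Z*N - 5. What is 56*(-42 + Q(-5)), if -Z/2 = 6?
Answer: 728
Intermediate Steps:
Z = -12 (Z = -2*6 = -12)
Q(N) = -5 - 12*N (Q(N) = -12*N - 5 = -5 - 12*N)
56*(-42 + Q(-5)) = 56*(-42 + (-5 - 12*(-5))) = 56*(-42 + (-5 + 60)) = 56*(-42 + 55) = 56*13 = 728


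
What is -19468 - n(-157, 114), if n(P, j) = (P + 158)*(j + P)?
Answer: -19425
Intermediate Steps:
n(P, j) = (158 + P)*(P + j)
-19468 - n(-157, 114) = -19468 - ((-157)² + 158*(-157) + 158*114 - 157*114) = -19468 - (24649 - 24806 + 18012 - 17898) = -19468 - 1*(-43) = -19468 + 43 = -19425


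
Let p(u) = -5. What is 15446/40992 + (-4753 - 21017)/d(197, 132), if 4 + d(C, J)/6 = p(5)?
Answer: 29366609/61488 ≈ 477.60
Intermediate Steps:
d(C, J) = -54 (d(C, J) = -24 + 6*(-5) = -24 - 30 = -54)
15446/40992 + (-4753 - 21017)/d(197, 132) = 15446/40992 + (-4753 - 21017)/(-54) = 15446*(1/40992) - 25770*(-1/54) = 7723/20496 + 4295/9 = 29366609/61488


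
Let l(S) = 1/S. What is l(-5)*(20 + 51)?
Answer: -71/5 ≈ -14.200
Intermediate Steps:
l(-5)*(20 + 51) = (20 + 51)/(-5) = -⅕*71 = -71/5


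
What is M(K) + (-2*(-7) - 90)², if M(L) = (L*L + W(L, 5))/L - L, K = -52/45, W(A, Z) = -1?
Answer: 300397/52 ≈ 5776.9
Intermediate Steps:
K = -52/45 (K = -52*1/45 = -52/45 ≈ -1.1556)
M(L) = -L + (-1 + L²)/L (M(L) = (L*L - 1)/L - L = (L² - 1)/L - L = (-1 + L²)/L - L = -L + (-1 + L²)/L)
M(K) + (-2*(-7) - 90)² = -1/(-52/45) + (-2*(-7) - 90)² = -1*(-45/52) + (14 - 90)² = 45/52 + (-76)² = 45/52 + 5776 = 300397/52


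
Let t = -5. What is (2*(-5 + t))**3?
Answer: -8000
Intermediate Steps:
(2*(-5 + t))**3 = (2*(-5 - 5))**3 = (2*(-10))**3 = (-20)**3 = -8000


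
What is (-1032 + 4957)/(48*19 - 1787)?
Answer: -157/35 ≈ -4.4857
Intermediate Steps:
(-1032 + 4957)/(48*19 - 1787) = 3925/(912 - 1787) = 3925/(-875) = 3925*(-1/875) = -157/35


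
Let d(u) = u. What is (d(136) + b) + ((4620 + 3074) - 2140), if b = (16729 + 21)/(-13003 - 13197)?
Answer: 2981225/524 ≈ 5689.4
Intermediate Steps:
b = -335/524 (b = 16750/(-26200) = 16750*(-1/26200) = -335/524 ≈ -0.63931)
(d(136) + b) + ((4620 + 3074) - 2140) = (136 - 335/524) + ((4620 + 3074) - 2140) = 70929/524 + (7694 - 2140) = 70929/524 + 5554 = 2981225/524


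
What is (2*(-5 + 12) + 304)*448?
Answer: 142464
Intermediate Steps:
(2*(-5 + 12) + 304)*448 = (2*7 + 304)*448 = (14 + 304)*448 = 318*448 = 142464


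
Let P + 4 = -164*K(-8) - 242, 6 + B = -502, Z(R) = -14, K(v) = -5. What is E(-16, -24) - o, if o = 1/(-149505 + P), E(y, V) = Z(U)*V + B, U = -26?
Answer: -25616131/148931 ≈ -172.00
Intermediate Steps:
B = -508 (B = -6 - 502 = -508)
E(y, V) = -508 - 14*V (E(y, V) = -14*V - 508 = -508 - 14*V)
P = 574 (P = -4 + (-164*(-5) - 242) = -4 + (820 - 242) = -4 + 578 = 574)
o = -1/148931 (o = 1/(-149505 + 574) = 1/(-148931) = -1/148931 ≈ -6.7145e-6)
E(-16, -24) - o = (-508 - 14*(-24)) - 1*(-1/148931) = (-508 + 336) + 1/148931 = -172 + 1/148931 = -25616131/148931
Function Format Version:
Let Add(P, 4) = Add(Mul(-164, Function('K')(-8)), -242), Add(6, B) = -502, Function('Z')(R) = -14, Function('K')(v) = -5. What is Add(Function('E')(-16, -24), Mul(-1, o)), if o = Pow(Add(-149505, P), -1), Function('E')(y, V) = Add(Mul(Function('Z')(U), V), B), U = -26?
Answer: Rational(-25616131, 148931) ≈ -172.00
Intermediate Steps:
B = -508 (B = Add(-6, -502) = -508)
Function('E')(y, V) = Add(-508, Mul(-14, V)) (Function('E')(y, V) = Add(Mul(-14, V), -508) = Add(-508, Mul(-14, V)))
P = 574 (P = Add(-4, Add(Mul(-164, -5), -242)) = Add(-4, Add(820, -242)) = Add(-4, 578) = 574)
o = Rational(-1, 148931) (o = Pow(Add(-149505, 574), -1) = Pow(-148931, -1) = Rational(-1, 148931) ≈ -6.7145e-6)
Add(Function('E')(-16, -24), Mul(-1, o)) = Add(Add(-508, Mul(-14, -24)), Mul(-1, Rational(-1, 148931))) = Add(Add(-508, 336), Rational(1, 148931)) = Add(-172, Rational(1, 148931)) = Rational(-25616131, 148931)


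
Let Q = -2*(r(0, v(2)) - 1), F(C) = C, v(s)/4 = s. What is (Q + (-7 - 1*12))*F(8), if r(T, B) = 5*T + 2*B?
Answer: -392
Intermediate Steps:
v(s) = 4*s
r(T, B) = 2*B + 5*T
Q = -30 (Q = -2*((2*(4*2) + 5*0) - 1) = -2*((2*8 + 0) - 1) = -2*((16 + 0) - 1) = -2*(16 - 1) = -2*15 = -30)
(Q + (-7 - 1*12))*F(8) = (-30 + (-7 - 1*12))*8 = (-30 + (-7 - 12))*8 = (-30 - 19)*8 = -49*8 = -392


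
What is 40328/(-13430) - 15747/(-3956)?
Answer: 25972321/26564540 ≈ 0.97771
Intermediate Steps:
40328/(-13430) - 15747/(-3956) = 40328*(-1/13430) - 15747*(-1/3956) = -20164/6715 + 15747/3956 = 25972321/26564540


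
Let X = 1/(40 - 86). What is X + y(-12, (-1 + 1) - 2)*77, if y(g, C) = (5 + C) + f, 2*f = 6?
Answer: 21251/46 ≈ 461.98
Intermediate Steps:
f = 3 (f = (1/2)*6 = 3)
X = -1/46 (X = 1/(-46) = -1/46 ≈ -0.021739)
y(g, C) = 8 + C (y(g, C) = (5 + C) + 3 = 8 + C)
X + y(-12, (-1 + 1) - 2)*77 = -1/46 + (8 + ((-1 + 1) - 2))*77 = -1/46 + (8 + (0 - 2))*77 = -1/46 + (8 - 2)*77 = -1/46 + 6*77 = -1/46 + 462 = 21251/46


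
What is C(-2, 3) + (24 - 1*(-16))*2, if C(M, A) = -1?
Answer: 79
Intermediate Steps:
C(-2, 3) + (24 - 1*(-16))*2 = -1 + (24 - 1*(-16))*2 = -1 + (24 + 16)*2 = -1 + 40*2 = -1 + 80 = 79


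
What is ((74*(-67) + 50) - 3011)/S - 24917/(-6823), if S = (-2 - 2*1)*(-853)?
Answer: 30985467/23280076 ≈ 1.3310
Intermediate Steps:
S = 3412 (S = (-2 - 2)*(-853) = -4*(-853) = 3412)
((74*(-67) + 50) - 3011)/S - 24917/(-6823) = ((74*(-67) + 50) - 3011)/3412 - 24917/(-6823) = ((-4958 + 50) - 3011)*(1/3412) - 24917*(-1/6823) = (-4908 - 3011)*(1/3412) + 24917/6823 = -7919*1/3412 + 24917/6823 = -7919/3412 + 24917/6823 = 30985467/23280076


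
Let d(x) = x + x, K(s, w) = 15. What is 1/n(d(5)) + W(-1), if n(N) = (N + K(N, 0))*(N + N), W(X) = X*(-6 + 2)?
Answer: 2001/500 ≈ 4.0020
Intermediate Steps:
W(X) = -4*X (W(X) = X*(-4) = -4*X)
d(x) = 2*x
n(N) = 2*N*(15 + N) (n(N) = (N + 15)*(N + N) = (15 + N)*(2*N) = 2*N*(15 + N))
1/n(d(5)) + W(-1) = 1/(2*(2*5)*(15 + 2*5)) - 4*(-1) = 1/(2*10*(15 + 10)) + 4 = 1/(2*10*25) + 4 = 1/500 + 4 = 2001/500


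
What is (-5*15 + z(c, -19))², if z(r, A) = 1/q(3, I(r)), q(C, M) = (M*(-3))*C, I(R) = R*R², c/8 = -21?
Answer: 10243850595521356801/1821128995897344 ≈ 5625.0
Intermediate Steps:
c = -168 (c = 8*(-21) = -168)
I(R) = R³
q(C, M) = -3*C*M (q(C, M) = (-3*M)*C = -3*C*M)
z(r, A) = -1/(9*r³) (z(r, A) = 1/(-3*3*r³) = 1/(-9*r³) = -1/(9*r³))
(-5*15 + z(c, -19))² = (-5*15 - ⅑/(-168)³)² = (-75 - ⅑*(-1/4741632))² = (-75 + 1/42674688)² = (-3200601599/42674688)² = 10243850595521356801/1821128995897344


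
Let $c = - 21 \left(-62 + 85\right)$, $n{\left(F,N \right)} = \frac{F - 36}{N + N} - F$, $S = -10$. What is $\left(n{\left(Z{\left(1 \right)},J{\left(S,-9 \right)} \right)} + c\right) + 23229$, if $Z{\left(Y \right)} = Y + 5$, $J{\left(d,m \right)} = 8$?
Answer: $\frac{181905}{8} \approx 22738.0$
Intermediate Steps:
$Z{\left(Y \right)} = 5 + Y$
$n{\left(F,N \right)} = - F + \frac{-36 + F}{2 N}$ ($n{\left(F,N \right)} = \frac{-36 + F}{2 N} - F = - F + \frac{-36 + F}{2 N}$)
$c = -483$ ($c = \left(-21\right) 23 = -483$)
$\left(n{\left(Z{\left(1 \right)},J{\left(S,-9 \right)} \right)} + c\right) + 23229 = \left(\frac{-18 + \frac{5 + 1}{2} - \left(5 + 1\right) 8}{8} - 483\right) + 23229 = \left(\frac{-18 + \frac{1}{2} \cdot 6 - 6 \cdot 8}{8} - 483\right) + 23229 = \left(\frac{-18 + 3 - 48}{8} - 483\right) + 23229 = \left(\frac{1}{8} \left(-63\right) - 483\right) + 23229 = \left(- \frac{63}{8} - 483\right) + 23229 = - \frac{3927}{8} + 23229 = \frac{181905}{8}$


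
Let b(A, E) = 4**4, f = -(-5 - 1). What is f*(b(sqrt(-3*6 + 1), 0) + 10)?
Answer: 1596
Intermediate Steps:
f = 6 (f = -1*(-6) = 6)
b(A, E) = 256
f*(b(sqrt(-3*6 + 1), 0) + 10) = 6*(256 + 10) = 6*266 = 1596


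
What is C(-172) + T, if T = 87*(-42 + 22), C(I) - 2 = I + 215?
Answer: -1695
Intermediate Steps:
C(I) = 217 + I (C(I) = 2 + (I + 215) = 2 + (215 + I) = 217 + I)
T = -1740 (T = 87*(-20) = -1740)
C(-172) + T = (217 - 172) - 1740 = 45 - 1740 = -1695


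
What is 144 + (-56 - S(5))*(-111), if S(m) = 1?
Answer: 6471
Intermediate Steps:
144 + (-56 - S(5))*(-111) = 144 + (-56 - 1*1)*(-111) = 144 + (-56 - 1)*(-111) = 144 - 57*(-111) = 144 + 6327 = 6471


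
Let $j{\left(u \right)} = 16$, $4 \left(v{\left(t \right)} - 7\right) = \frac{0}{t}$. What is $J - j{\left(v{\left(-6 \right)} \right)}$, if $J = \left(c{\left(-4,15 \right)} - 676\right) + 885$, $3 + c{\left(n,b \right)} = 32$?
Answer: $222$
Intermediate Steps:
$v{\left(t \right)} = 7$ ($v{\left(t \right)} = 7 + \frac{0 \frac{1}{t}}{4} = 7 + \frac{1}{4} \cdot 0 = 7 + 0 = 7$)
$c{\left(n,b \right)} = 29$ ($c{\left(n,b \right)} = -3 + 32 = 29$)
$J = 238$ ($J = \left(29 - 676\right) + 885 = -647 + 885 = 238$)
$J - j{\left(v{\left(-6 \right)} \right)} = 238 - 16 = 222$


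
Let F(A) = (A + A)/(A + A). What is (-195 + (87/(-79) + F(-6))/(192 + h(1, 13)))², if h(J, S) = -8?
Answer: 125539827856/3301489 ≈ 38025.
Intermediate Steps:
F(A) = 1 (F(A) = (2*A)/((2*A)) = (2*A)*(1/(2*A)) = 1)
(-195 + (87/(-79) + F(-6))/(192 + h(1, 13)))² = (-195 + (87/(-79) + 1)/(192 - 8))² = (-195 + (87*(-1/79) + 1)/184)² = (-195 + (-87/79 + 1)*(1/184))² = (-195 - 8/79*1/184)² = (-195 - 1/1817)² = (-354316/1817)² = 125539827856/3301489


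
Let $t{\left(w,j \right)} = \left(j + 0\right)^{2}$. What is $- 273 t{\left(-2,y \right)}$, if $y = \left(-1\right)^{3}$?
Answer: $-273$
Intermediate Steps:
$y = -1$
$t{\left(w,j \right)} = j^{2}$
$- 273 t{\left(-2,y \right)} = - 273 \left(-1\right)^{2} = \left(-273\right) 1 = -273$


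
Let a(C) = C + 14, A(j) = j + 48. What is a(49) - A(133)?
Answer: -118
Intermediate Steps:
A(j) = 48 + j
a(C) = 14 + C
a(49) - A(133) = (14 + 49) - (48 + 133) = 63 - 1*181 = 63 - 181 = -118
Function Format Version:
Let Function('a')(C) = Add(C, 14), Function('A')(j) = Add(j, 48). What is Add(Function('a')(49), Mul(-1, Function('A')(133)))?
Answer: -118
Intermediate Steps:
Function('A')(j) = Add(48, j)
Function('a')(C) = Add(14, C)
Add(Function('a')(49), Mul(-1, Function('A')(133))) = Add(Add(14, 49), Mul(-1, Add(48, 133))) = Add(63, Mul(-1, 181)) = Add(63, -181) = -118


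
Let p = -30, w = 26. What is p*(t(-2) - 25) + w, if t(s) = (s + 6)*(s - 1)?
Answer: 1136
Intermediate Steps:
t(s) = (-1 + s)*(6 + s) (t(s) = (6 + s)*(-1 + s) = (-1 + s)*(6 + s))
p*(t(-2) - 25) + w = -30*((-6 + (-2)² + 5*(-2)) - 25) + 26 = -30*((-6 + 4 - 10) - 25) + 26 = -30*(-12 - 25) + 26 = -30*(-37) + 26 = 1110 + 26 = 1136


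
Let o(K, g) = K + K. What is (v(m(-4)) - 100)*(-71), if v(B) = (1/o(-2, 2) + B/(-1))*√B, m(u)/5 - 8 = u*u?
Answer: 7100 + 34151*√30/2 ≈ 1.0063e+5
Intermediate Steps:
m(u) = 40 + 5*u² (m(u) = 40 + 5*(u*u) = 40 + 5*u²)
o(K, g) = 2*K
v(B) = √B*(-¼ - B) (v(B) = (1/(2*(-2)) + B/(-1))*√B = (1/(-4) + B*(-1))*√B = (1*(-¼) - B)*√B = (-¼ - B)*√B = √B*(-¼ - B))
(v(m(-4)) - 100)*(-71) = (√(40 + 5*(-4)²)*(-¼ - (40 + 5*(-4)²)) - 100)*(-71) = (√(40 + 5*16)*(-¼ - (40 + 5*16)) - 100)*(-71) = (√(40 + 80)*(-¼ - (40 + 80)) - 100)*(-71) = (√120*(-¼ - 1*120) - 100)*(-71) = ((2*√30)*(-¼ - 120) - 100)*(-71) = ((2*√30)*(-481/4) - 100)*(-71) = (-481*√30/2 - 100)*(-71) = (-100 - 481*√30/2)*(-71) = 7100 + 34151*√30/2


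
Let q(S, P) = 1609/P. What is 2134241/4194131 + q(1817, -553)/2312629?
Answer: 2729439570805938/5363806346160647 ≈ 0.50886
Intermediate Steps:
2134241/4194131 + q(1817, -553)/2312629 = 2134241/4194131 + (1609/(-553))/2312629 = 2134241*(1/4194131) + (1609*(-1/553))*(1/2312629) = 2134241/4194131 - 1609/553*1/2312629 = 2134241/4194131 - 1609/1278883837 = 2729439570805938/5363806346160647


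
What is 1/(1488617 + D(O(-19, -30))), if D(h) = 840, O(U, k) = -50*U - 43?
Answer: 1/1489457 ≈ 6.7139e-7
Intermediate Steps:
O(U, k) = -43 - 50*U
1/(1488617 + D(O(-19, -30))) = 1/(1488617 + 840) = 1/1489457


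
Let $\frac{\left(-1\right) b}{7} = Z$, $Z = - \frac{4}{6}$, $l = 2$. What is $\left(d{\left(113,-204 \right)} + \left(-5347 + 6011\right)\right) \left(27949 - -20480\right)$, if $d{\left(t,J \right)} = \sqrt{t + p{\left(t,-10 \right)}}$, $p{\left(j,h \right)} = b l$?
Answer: $32156856 + 16143 \sqrt{1101} \approx 3.2693 \cdot 10^{7}$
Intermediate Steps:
$Z = - \frac{2}{3}$ ($Z = \left(-4\right) \frac{1}{6} = - \frac{2}{3} \approx -0.66667$)
$b = \frac{14}{3}$ ($b = \left(-7\right) \left(- \frac{2}{3}\right) = \frac{14}{3} \approx 4.6667$)
$p{\left(j,h \right)} = \frac{28}{3}$ ($p{\left(j,h \right)} = \frac{14}{3} \cdot 2 = \frac{28}{3}$)
$d{\left(t,J \right)} = \sqrt{\frac{28}{3} + t}$ ($d{\left(t,J \right)} = \sqrt{t + \frac{28}{3}} = \sqrt{\frac{28}{3} + t}$)
$\left(d{\left(113,-204 \right)} + \left(-5347 + 6011\right)\right) \left(27949 - -20480\right) = \left(\frac{\sqrt{84 + 9 \cdot 113}}{3} + \left(-5347 + 6011\right)\right) \left(27949 - -20480\right) = \left(\frac{\sqrt{84 + 1017}}{3} + 664\right) \left(27949 + 20480\right) = \left(\frac{\sqrt{1101}}{3} + 664\right) 48429 = \left(664 + \frac{\sqrt{1101}}{3}\right) 48429 = 32156856 + 16143 \sqrt{1101}$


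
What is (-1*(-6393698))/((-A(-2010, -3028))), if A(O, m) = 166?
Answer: -3196849/83 ≈ -38516.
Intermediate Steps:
(-1*(-6393698))/((-A(-2010, -3028))) = (-1*(-6393698))/((-1*166)) = 6393698/(-166) = 6393698*(-1/166) = -3196849/83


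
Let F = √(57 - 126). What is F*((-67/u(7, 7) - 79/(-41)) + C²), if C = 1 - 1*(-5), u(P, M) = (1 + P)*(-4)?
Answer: 52507*I*√69/1312 ≈ 332.44*I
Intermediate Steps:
u(P, M) = -4 - 4*P
C = 6 (C = 1 + 5 = 6)
F = I*√69 (F = √(-69) = I*√69 ≈ 8.3066*I)
F*((-67/u(7, 7) - 79/(-41)) + C²) = (I*√69)*((-67/(-4 - 4*7) - 79/(-41)) + 6²) = (I*√69)*((-67/(-4 - 28) - 79*(-1/41)) + 36) = (I*√69)*((-67/(-32) + 79/41) + 36) = (I*√69)*((-67*(-1/32) + 79/41) + 36) = (I*√69)*((67/32 + 79/41) + 36) = (I*√69)*(5275/1312 + 36) = (I*√69)*(52507/1312) = 52507*I*√69/1312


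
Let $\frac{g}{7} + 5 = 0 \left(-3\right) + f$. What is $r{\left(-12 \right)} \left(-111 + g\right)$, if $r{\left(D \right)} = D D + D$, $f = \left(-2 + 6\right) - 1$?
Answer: $-16500$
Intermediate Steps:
$f = 3$ ($f = 4 - 1 = 3$)
$r{\left(D \right)} = D + D^{2}$ ($r{\left(D \right)} = D^{2} + D = D + D^{2}$)
$g = -14$ ($g = -35 + 7 \left(0 \left(-3\right) + 3\right) = -35 + 7 \left(0 + 3\right) = -35 + 7 \cdot 3 = -35 + 21 = -14$)
$r{\left(-12 \right)} \left(-111 + g\right) = - 12 \left(1 - 12\right) \left(-111 - 14\right) = \left(-12\right) \left(-11\right) \left(-125\right) = 132 \left(-125\right) = -16500$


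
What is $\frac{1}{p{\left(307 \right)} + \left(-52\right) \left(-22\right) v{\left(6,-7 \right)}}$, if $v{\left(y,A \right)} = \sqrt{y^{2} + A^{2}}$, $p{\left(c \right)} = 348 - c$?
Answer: $- \frac{41}{111240879} + \frac{1144 \sqrt{85}}{111240879} \approx 9.4445 \cdot 10^{-5}$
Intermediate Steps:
$v{\left(y,A \right)} = \sqrt{A^{2} + y^{2}}$
$\frac{1}{p{\left(307 \right)} + \left(-52\right) \left(-22\right) v{\left(6,-7 \right)}} = \frac{1}{\left(348 - 307\right) + \left(-52\right) \left(-22\right) \sqrt{\left(-7\right)^{2} + 6^{2}}} = \frac{1}{\left(348 - 307\right) + 1144 \sqrt{49 + 36}} = \frac{1}{41 + 1144 \sqrt{85}}$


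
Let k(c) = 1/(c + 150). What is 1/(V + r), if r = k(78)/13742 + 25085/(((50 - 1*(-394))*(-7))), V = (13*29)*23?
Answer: 270497528/2343300850931 ≈ 0.00011543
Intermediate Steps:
V = 8671 (V = 377*23 = 8671)
k(c) = 1/(150 + c)
r = -2183214357/270497528 (r = 1/((150 + 78)*13742) + 25085/(((50 - 1*(-394))*(-7))) = (1/13742)/228 + 25085/(((50 + 394)*(-7))) = (1/228)*(1/13742) + 25085/((444*(-7))) = 1/3133176 + 25085/(-3108) = 1/3133176 + 25085*(-1/3108) = 1/3133176 - 25085/3108 = -2183214357/270497528 ≈ -8.0711)
1/(V + r) = 1/(8671 - 2183214357/270497528) = 1/(2343300850931/270497528) = 270497528/2343300850931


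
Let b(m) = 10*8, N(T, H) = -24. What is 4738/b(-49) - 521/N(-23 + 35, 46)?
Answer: 1214/15 ≈ 80.933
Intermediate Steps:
b(m) = 80
4738/b(-49) - 521/N(-23 + 35, 46) = 4738/80 - 521/(-24) = 4738*(1/80) - 521*(-1/24) = 2369/40 + 521/24 = 1214/15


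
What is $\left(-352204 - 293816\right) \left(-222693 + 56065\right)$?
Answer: $107645020560$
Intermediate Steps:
$\left(-352204 - 293816\right) \left(-222693 + 56065\right) = \left(-646020\right) \left(-166628\right) = 107645020560$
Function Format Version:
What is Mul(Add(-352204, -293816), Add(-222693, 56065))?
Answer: 107645020560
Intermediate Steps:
Mul(Add(-352204, -293816), Add(-222693, 56065)) = Mul(-646020, -166628) = 107645020560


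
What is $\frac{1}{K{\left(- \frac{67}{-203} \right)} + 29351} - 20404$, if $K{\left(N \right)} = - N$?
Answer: $- \frac{121570826941}{5958186} \approx -20404.0$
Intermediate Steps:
$\frac{1}{K{\left(- \frac{67}{-203} \right)} + 29351} - 20404 = \frac{1}{- \frac{-67}{-203} + 29351} - 20404 = \frac{1}{- \frac{\left(-67\right) \left(-1\right)}{203} + 29351} - 20404 = \frac{1}{\left(-1\right) \frac{67}{203} + 29351} - 20404 = \frac{1}{- \frac{67}{203} + 29351} - 20404 = \frac{1}{\frac{5958186}{203}} - 20404 = \frac{203}{5958186} - 20404 = - \frac{121570826941}{5958186}$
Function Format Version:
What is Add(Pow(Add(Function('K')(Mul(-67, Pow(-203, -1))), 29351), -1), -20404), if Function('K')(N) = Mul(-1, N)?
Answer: Rational(-121570826941, 5958186) ≈ -20404.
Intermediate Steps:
Add(Pow(Add(Function('K')(Mul(-67, Pow(-203, -1))), 29351), -1), -20404) = Add(Pow(Add(Mul(-1, Mul(-67, Pow(-203, -1))), 29351), -1), -20404) = Add(Pow(Add(Mul(-1, Mul(-67, Rational(-1, 203))), 29351), -1), -20404) = Add(Pow(Add(Mul(-1, Rational(67, 203)), 29351), -1), -20404) = Add(Pow(Add(Rational(-67, 203), 29351), -1), -20404) = Add(Pow(Rational(5958186, 203), -1), -20404) = Add(Rational(203, 5958186), -20404) = Rational(-121570826941, 5958186)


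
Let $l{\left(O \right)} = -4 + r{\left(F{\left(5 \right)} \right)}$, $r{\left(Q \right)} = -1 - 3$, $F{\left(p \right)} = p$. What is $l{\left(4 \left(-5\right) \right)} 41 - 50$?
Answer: $-378$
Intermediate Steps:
$r{\left(Q \right)} = -4$
$l{\left(O \right)} = -8$ ($l{\left(O \right)} = -4 - 4 = -8$)
$l{\left(4 \left(-5\right) \right)} 41 - 50 = \left(-8\right) 41 - 50 = -328 - 50 = -378$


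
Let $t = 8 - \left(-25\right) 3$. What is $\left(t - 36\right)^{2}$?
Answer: $2209$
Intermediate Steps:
$t = 83$ ($t = 8 - -75 = 8 + 75 = 83$)
$\left(t - 36\right)^{2} = \left(83 - 36\right)^{2} = 47^{2} = 2209$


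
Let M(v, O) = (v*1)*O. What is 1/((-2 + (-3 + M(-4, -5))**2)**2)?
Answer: 1/82369 ≈ 1.2140e-5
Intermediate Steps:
M(v, O) = O*v (M(v, O) = v*O = O*v)
1/((-2 + (-3 + M(-4, -5))**2)**2) = 1/((-2 + (-3 - 5*(-4))**2)**2) = 1/((-2 + (-3 + 20)**2)**2) = 1/((-2 + 17**2)**2) = 1/((-2 + 289)**2) = 1/(287**2) = 1/82369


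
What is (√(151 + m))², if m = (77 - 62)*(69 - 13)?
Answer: 991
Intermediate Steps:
m = 840 (m = 15*56 = 840)
(√(151 + m))² = (√(151 + 840))² = (√991)² = 991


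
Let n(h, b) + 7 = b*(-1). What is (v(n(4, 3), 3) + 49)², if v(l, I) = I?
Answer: 2704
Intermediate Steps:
n(h, b) = -7 - b (n(h, b) = -7 + b*(-1) = -7 - b)
(v(n(4, 3), 3) + 49)² = (3 + 49)² = 52² = 2704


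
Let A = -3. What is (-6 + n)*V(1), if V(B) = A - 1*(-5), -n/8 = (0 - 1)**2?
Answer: -28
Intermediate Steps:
n = -8 (n = -8*(0 - 1)**2 = -8*(-1)**2 = -8*1 = -8)
V(B) = 2 (V(B) = -3 - 1*(-5) = -3 + 5 = 2)
(-6 + n)*V(1) = (-6 - 8)*2 = -14*2 = -28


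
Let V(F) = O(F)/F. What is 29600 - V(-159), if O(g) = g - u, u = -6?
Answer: 1568749/53 ≈ 29599.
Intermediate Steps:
O(g) = 6 + g (O(g) = g - 1*(-6) = g + 6 = 6 + g)
V(F) = (6 + F)/F
29600 - V(-159) = 29600 - (6 - 159)/(-159) = 29600 - (-1)*(-153)/159 = 29600 - 1*51/53 = 29600 - 51/53 = 1568749/53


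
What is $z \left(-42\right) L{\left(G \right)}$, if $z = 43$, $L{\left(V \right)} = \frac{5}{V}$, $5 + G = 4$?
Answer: $9030$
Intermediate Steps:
$G = -1$ ($G = -5 + 4 = -1$)
$z \left(-42\right) L{\left(G \right)} = 43 \left(-42\right) \frac{5}{-1} = - 1806 \cdot 5 \left(-1\right) = \left(-1806\right) \left(-5\right) = 9030$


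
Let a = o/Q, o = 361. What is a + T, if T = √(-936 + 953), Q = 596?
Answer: 361/596 + √17 ≈ 4.7288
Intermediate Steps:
T = √17 ≈ 4.1231
a = 361/596 ≈ 0.60570
a + T = 361/596 + √17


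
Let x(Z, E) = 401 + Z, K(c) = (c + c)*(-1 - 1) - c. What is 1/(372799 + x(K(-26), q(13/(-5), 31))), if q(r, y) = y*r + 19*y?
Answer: 1/373330 ≈ 2.6786e-6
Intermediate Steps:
q(r, y) = 19*y + r*y (q(r, y) = r*y + 19*y = 19*y + r*y)
K(c) = -5*c (K(c) = (2*c)*(-2) - c = -4*c - c = -5*c)
1/(372799 + x(K(-26), q(13/(-5), 31))) = 1/(372799 + (401 - 5*(-26))) = 1/(372799 + (401 + 130)) = 1/(372799 + 531) = 1/373330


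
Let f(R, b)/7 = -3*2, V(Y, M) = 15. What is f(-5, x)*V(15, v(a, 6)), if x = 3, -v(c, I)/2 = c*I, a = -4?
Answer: -630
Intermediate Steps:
v(c, I) = -2*I*c (v(c, I) = -2*c*I = -2*I*c)
f(R, b) = -42 (f(R, b) = 7*(-3*2) = 7*(-6) = -42)
f(-5, x)*V(15, v(a, 6)) = -42*15 = -630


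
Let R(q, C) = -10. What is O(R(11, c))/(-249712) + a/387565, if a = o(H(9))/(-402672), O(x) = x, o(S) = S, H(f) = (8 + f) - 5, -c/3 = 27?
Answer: 16256382711/405942163403960 ≈ 4.0046e-5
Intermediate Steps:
c = -81 (c = -3*27 = -81)
H(f) = 3 + f
a = -1/33556 (a = (3 + 9)/(-402672) = 12*(-1/402672) = -1/33556 ≈ -2.9801e-5)
O(R(11, c))/(-249712) + a/387565 = -10/(-249712) - 1/33556/387565 = -10*(-1/249712) - 1/33556*1/387565 = 5/124856 - 1/13005131140 = 16256382711/405942163403960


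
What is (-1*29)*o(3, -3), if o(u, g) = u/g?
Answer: 29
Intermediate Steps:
(-1*29)*o(3, -3) = (-1*29)*(3/(-3)) = -87*(-1)/3 = -29*(-1) = 29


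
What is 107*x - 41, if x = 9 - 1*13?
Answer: -469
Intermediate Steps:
x = -4 (x = 9 - 13 = -4)
107*x - 41 = 107*(-4) - 41 = -428 - 41 = -469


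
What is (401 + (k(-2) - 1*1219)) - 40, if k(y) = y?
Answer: -860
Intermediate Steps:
(401 + (k(-2) - 1*1219)) - 40 = (401 + (-2 - 1*1219)) - 40 = (401 + (-2 - 1219)) - 40 = (401 - 1221) - 40 = -820 - 40 = -860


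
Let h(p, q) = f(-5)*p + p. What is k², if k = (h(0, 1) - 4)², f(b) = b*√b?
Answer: 256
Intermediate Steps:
f(b) = b^(3/2)
h(p, q) = p - 5*I*p*√5 (h(p, q) = (-5)^(3/2)*p + p = (-5*I*√5)*p + p = -5*I*p*√5 + p = p - 5*I*p*√5)
k = 16 (k = (0*(1 - 5*I*√5) - 4)² = (0 - 4)² = (-4)² = 16)
k² = 16² = 256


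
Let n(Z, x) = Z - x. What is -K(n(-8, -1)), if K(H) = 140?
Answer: -140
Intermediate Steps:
-K(n(-8, -1)) = -1*140 = -140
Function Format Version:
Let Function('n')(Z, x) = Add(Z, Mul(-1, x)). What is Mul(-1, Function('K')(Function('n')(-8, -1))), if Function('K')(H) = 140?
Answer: -140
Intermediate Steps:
Mul(-1, Function('K')(Function('n')(-8, -1))) = Mul(-1, 140) = -140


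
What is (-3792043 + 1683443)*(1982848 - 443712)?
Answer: -3245422169600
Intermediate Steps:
(-3792043 + 1683443)*(1982848 - 443712) = -2108600*1539136 = -3245422169600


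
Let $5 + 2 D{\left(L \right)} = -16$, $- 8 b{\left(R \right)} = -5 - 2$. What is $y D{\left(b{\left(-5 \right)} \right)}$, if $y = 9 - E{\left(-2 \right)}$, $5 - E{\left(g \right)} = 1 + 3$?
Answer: $-84$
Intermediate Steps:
$b{\left(R \right)} = \frac{7}{8}$ ($b{\left(R \right)} = - \frac{-5 - 2}{8} = \left(- \frac{1}{8}\right) \left(-7\right) = \frac{7}{8}$)
$D{\left(L \right)} = - \frac{21}{2}$ ($D{\left(L \right)} = - \frac{5}{2} + \frac{1}{2} \left(-16\right) = - \frac{5}{2} - 8 = - \frac{21}{2}$)
$E{\left(g \right)} = 1$ ($E{\left(g \right)} = 5 - \left(1 + 3\right) = 5 - 4 = 1$)
$y = 8$ ($y = 9 - 1 = 8$)
$y D{\left(b{\left(-5 \right)} \right)} = 8 \left(- \frac{21}{2}\right) = -84$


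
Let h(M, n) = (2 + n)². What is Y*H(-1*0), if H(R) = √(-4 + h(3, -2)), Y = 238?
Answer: 476*I ≈ 476.0*I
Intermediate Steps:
H(R) = 2*I (H(R) = √(-4 + (2 - 2)²) = √(-4 + 0²) = √(-4 + 0) = √(-4) = 2*I)
Y*H(-1*0) = 238*(2*I) = 476*I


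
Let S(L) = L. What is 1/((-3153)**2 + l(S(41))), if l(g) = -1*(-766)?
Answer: 1/9942175 ≈ 1.0058e-7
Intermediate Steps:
l(g) = 766
1/((-3153)**2 + l(S(41))) = 1/((-3153)**2 + 766) = 1/(9941409 + 766) = 1/9942175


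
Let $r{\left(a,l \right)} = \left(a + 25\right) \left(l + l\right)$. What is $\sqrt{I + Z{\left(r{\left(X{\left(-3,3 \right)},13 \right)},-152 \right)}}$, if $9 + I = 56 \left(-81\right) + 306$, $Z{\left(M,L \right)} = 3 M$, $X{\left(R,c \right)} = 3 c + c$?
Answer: $i \sqrt{1353} \approx 36.783 i$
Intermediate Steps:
$X{\left(R,c \right)} = 4 c$
$r{\left(a,l \right)} = 2 l \left(25 + a\right)$ ($r{\left(a,l \right)} = \left(25 + a\right) 2 l = 2 l \left(25 + a\right)$)
$I = -4239$ ($I = -9 + \left(56 \left(-81\right) + 306\right) = -9 + \left(-4536 + 306\right) = -9 - 4230 = -4239$)
$\sqrt{I + Z{\left(r{\left(X{\left(-3,3 \right)},13 \right)},-152 \right)}} = \sqrt{-4239 + 3 \cdot 2 \cdot 13 \left(25 + 4 \cdot 3\right)} = \sqrt{-4239 + 3 \cdot 2 \cdot 13 \left(25 + 12\right)} = \sqrt{-4239 + 3 \cdot 2 \cdot 13 \cdot 37} = \sqrt{-4239 + 3 \cdot 962} = \sqrt{-4239 + 2886} = \sqrt{-1353} = i \sqrt{1353}$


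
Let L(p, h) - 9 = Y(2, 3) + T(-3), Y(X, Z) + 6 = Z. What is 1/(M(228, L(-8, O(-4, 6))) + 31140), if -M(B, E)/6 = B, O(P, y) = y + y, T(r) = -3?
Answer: 1/29772 ≈ 3.3589e-5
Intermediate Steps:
Y(X, Z) = -6 + Z
O(P, y) = 2*y
L(p, h) = 3 (L(p, h) = 9 + ((-6 + 3) - 3) = 9 + (-3 - 3) = 9 - 6 = 3)
M(B, E) = -6*B
1/(M(228, L(-8, O(-4, 6))) + 31140) = 1/(-6*228 + 31140) = 1/(-1368 + 31140) = 1/29772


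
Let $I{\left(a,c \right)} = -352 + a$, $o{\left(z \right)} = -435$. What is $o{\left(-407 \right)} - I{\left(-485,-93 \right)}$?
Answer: $402$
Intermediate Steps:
$o{\left(-407 \right)} - I{\left(-485,-93 \right)} = -435 - \left(-352 - 485\right) = -435 - -837 = -435 + 837 = 402$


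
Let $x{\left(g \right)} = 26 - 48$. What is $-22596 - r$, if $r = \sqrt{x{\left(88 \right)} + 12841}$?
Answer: $-22596 - \sqrt{12819} \approx -22709.0$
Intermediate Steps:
$x{\left(g \right)} = -22$ ($x{\left(g \right)} = 26 - 48 = -22$)
$r = \sqrt{12819}$ ($r = \sqrt{-22 + 12841} = \sqrt{12819} \approx 113.22$)
$-22596 - r = -22596 - \sqrt{12819}$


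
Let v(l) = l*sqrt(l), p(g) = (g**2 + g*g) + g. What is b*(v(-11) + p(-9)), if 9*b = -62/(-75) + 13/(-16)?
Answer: 289/1200 - 187*I*sqrt(11)/10800 ≈ 0.24083 - 0.057427*I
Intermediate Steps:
p(g) = g + 2*g**2 (p(g) = (g**2 + g**2) + g = 2*g**2 + g = g + 2*g**2)
v(l) = l**(3/2)
b = 17/10800 (b = (-62/(-75) + 13/(-16))/9 = (-62*(-1/75) + 13*(-1/16))/9 = (62/75 - 13/16)/9 = (1/9)*(17/1200) = 17/10800 ≈ 0.0015741)
b*(v(-11) + p(-9)) = 17*((-11)**(3/2) - 9*(1 + 2*(-9)))/10800 = 17*(-11*I*sqrt(11) - 9*(1 - 18))/10800 = 17*(-11*I*sqrt(11) - 9*(-17))/10800 = 17*(-11*I*sqrt(11) + 153)/10800 = 17*(153 - 11*I*sqrt(11))/10800 = 289/1200 - 187*I*sqrt(11)/10800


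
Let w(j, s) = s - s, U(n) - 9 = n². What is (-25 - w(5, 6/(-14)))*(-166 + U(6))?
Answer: 3025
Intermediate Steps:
U(n) = 9 + n²
w(j, s) = 0
(-25 - w(5, 6/(-14)))*(-166 + U(6)) = (-25 - 1*0)*(-166 + (9 + 6²)) = (-25 + 0)*(-166 + (9 + 36)) = -25*(-166 + 45) = -25*(-121) = 3025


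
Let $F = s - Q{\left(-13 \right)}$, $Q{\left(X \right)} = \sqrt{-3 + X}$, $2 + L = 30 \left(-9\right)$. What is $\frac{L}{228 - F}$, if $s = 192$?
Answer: $- \frac{306}{41} + \frac{34 i}{41} \approx -7.4634 + 0.82927 i$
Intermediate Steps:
$L = -272$ ($L = -2 + 30 \left(-9\right) = -2 - 270 = -272$)
$F = 192 - 4 i$ ($F = 192 - \sqrt{-3 - 13} = 192 - \sqrt{-16} = 192 - 4 i \approx 192.0 - 4.0 i$)
$\frac{L}{228 - F} = - \frac{272}{228 - \left(192 - 4 i\right)} = - \frac{272}{36 + 4 i} = - 272 \frac{36 - 4 i}{1312} = - \frac{17 \left(36 - 4 i\right)}{82}$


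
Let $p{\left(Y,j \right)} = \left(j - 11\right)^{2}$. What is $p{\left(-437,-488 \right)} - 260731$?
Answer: $-11730$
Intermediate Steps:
$p{\left(Y,j \right)} = \left(-11 + j\right)^{2}$
$p{\left(-437,-488 \right)} - 260731 = \left(-11 - 488\right)^{2} - 260731 = \left(-499\right)^{2} - 260731 = 249001 - 260731 = -11730$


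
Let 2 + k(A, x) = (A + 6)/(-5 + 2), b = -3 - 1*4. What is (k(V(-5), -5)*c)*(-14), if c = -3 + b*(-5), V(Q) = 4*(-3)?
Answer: 0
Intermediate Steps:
b = -7 (b = -3 - 4 = -7)
V(Q) = -12
k(A, x) = -4 - A/3 (k(A, x) = -2 + (A + 6)/(-5 + 2) = -2 + (6 + A)/(-3) = -2 + (6 + A)*(-⅓) = -2 + (-2 - A/3) = -4 - A/3)
c = 32 (c = -3 - 7*(-5) = -3 + 35 = 32)
(k(V(-5), -5)*c)*(-14) = ((-4 - ⅓*(-12))*32)*(-14) = ((-4 + 4)*32)*(-14) = (0*32)*(-14) = 0*(-14) = 0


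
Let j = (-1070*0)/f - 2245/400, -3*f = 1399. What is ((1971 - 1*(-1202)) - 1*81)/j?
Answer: -247360/449 ≈ -550.91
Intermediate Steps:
f = -1399/3 (f = -1/3*1399 = -1399/3 ≈ -466.33)
j = -449/80 (j = (-1070*0)/(-1399/3) - 2245/400 = 0*(-3/1399) - 2245*1/400 = 0 - 449/80 = -449/80 ≈ -5.6125)
((1971 - 1*(-1202)) - 1*81)/j = ((1971 - 1*(-1202)) - 1*81)/(-449/80) = ((1971 + 1202) - 81)*(-80/449) = (3173 - 81)*(-80/449) = 3092*(-80/449) = -247360/449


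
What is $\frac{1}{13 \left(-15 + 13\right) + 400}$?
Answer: $\frac{1}{374} \approx 0.0026738$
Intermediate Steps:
$\frac{1}{13 \left(-15 + 13\right) + 400} = \frac{1}{13 \left(-2\right) + 400} = \frac{1}{-26 + 400} = \frac{1}{374}$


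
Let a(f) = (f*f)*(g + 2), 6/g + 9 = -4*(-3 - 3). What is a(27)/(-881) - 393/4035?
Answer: -2468623/1184945 ≈ -2.0833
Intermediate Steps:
g = ⅖ (g = 6/(-9 - 4*(-3 - 3)) = 6/(-9 - 4*(-6)) = 6/(-9 + 24) = 6/15 = 6*(1/15) = ⅖ ≈ 0.40000)
a(f) = 12*f²/5 (a(f) = (f*f)*(⅖ + 2) = f²*(12/5) = 12*f²/5)
a(27)/(-881) - 393/4035 = ((12/5)*27²)/(-881) - 393/4035 = ((12/5)*729)*(-1/881) - 393*1/4035 = (8748/5)*(-1/881) - 131/1345 = -8748/4405 - 131/1345 = -2468623/1184945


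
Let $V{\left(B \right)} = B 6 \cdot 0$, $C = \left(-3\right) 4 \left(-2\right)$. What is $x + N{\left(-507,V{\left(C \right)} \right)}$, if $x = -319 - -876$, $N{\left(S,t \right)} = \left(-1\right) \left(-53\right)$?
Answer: $610$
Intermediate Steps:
$C = 24$ ($C = \left(-12\right) \left(-2\right) = 24$)
$V{\left(B \right)} = 0$ ($V{\left(B \right)} = 6 B 0 = 0$)
$N{\left(S,t \right)} = 53$
$x = 557$ ($x = -319 + 876 = 557$)
$x + N{\left(-507,V{\left(C \right)} \right)} = 557 + 53 = 610$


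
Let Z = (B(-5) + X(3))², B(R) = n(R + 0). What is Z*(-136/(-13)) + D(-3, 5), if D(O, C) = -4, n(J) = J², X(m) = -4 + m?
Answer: 78284/13 ≈ 6021.8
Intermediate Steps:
B(R) = R² (B(R) = (R + 0)² = R²)
Z = 576 (Z = ((-5)² + (-4 + 3))² = (25 - 1)² = 24² = 576)
Z*(-136/(-13)) + D(-3, 5) = 576*(-136/(-13)) - 4 = 576*(-136*(-1/13)) - 4 = 576*(136/13) - 4 = 78336/13 - 4 = 78284/13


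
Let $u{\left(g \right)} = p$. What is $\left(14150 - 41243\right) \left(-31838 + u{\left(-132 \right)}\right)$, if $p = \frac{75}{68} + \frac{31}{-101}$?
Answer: $\frac{5924098945281}{6868} \approx 8.6257 \cdot 10^{8}$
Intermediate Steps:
$p = \frac{5467}{6868}$ ($p = 75 \cdot \frac{1}{68} + 31 \left(- \frac{1}{101}\right) = \frac{75}{68} - \frac{31}{101} = \frac{5467}{6868} \approx 0.79601$)
$u{\left(g \right)} = \frac{5467}{6868}$
$\left(14150 - 41243\right) \left(-31838 + u{\left(-132 \right)}\right) = \left(14150 - 41243\right) \left(-31838 + \frac{5467}{6868}\right) = \left(-27093\right) \left(- \frac{218657917}{6868}\right) = \frac{5924098945281}{6868}$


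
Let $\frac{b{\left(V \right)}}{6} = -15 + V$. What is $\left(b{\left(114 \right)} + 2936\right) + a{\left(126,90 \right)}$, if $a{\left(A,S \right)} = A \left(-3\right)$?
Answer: $3152$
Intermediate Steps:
$a{\left(A,S \right)} = - 3 A$
$b{\left(V \right)} = -90 + 6 V$ ($b{\left(V \right)} = 6 \left(-15 + V\right) = -90 + 6 V$)
$\left(b{\left(114 \right)} + 2936\right) + a{\left(126,90 \right)} = \left(\left(-90 + 6 \cdot 114\right) + 2936\right) - 378 = \left(\left(-90 + 684\right) + 2936\right) - 378 = \left(594 + 2936\right) - 378 = 3530 - 378 = 3152$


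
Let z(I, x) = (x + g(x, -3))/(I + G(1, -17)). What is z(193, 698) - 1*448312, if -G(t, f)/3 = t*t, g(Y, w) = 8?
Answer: -42589287/95 ≈ -4.4831e+5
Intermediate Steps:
G(t, f) = -3*t**2 (G(t, f) = -3*t*t = -3*t**2)
z(I, x) = (8 + x)/(-3 + I) (z(I, x) = (x + 8)/(I - 3*1**2) = (8 + x)/(I - 3*1) = (8 + x)/(I - 3) = (8 + x)/(-3 + I))
z(193, 698) - 1*448312 = (8 + 698)/(-3 + 193) - 1*448312 = 706/190 - 448312 = (1/190)*706 - 448312 = 353/95 - 448312 = -42589287/95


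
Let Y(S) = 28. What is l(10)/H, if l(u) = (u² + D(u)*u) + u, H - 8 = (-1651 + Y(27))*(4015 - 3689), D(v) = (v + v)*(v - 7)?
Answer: -71/52909 ≈ -0.0013419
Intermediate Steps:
D(v) = 2*v*(-7 + v) (D(v) = (2*v)*(-7 + v) = 2*v*(-7 + v))
H = -529090 (H = 8 + (-1651 + 28)*(4015 - 3689) = 8 - 1623*326 = 8 - 529098 = -529090)
l(u) = u + u² + 2*u²*(-7 + u) (l(u) = (u² + (2*u*(-7 + u))*u) + u = (u² + 2*u²*(-7 + u)) + u = u + u² + 2*u²*(-7 + u))
l(10)/H = (10*(1 + 10 + 2*10*(-7 + 10)))/(-529090) = (10*(1 + 10 + 2*10*3))*(-1/529090) = (10*(1 + 10 + 60))*(-1/529090) = (10*71)*(-1/529090) = 710*(-1/529090) = -71/52909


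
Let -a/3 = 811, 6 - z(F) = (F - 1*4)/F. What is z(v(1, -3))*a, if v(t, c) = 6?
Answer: -13787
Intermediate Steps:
z(F) = 6 - (-4 + F)/F (z(F) = 6 - (F - 1*4)/F = 6 - (F - 4)/F = 6 - (-4 + F)/F)
a = -2433 (a = -3*811 = -2433)
z(v(1, -3))*a = (5 + 4/6)*(-2433) = (5 + 4*(1/6))*(-2433) = (5 + 2/3)*(-2433) = (17/3)*(-2433) = -13787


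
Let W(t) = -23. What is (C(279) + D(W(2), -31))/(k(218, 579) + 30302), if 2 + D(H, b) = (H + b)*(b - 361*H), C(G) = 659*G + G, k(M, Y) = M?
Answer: -26255/3052 ≈ -8.6026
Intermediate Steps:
C(G) = 660*G
D(H, b) = -2 + (H + b)*(b - 361*H)
(C(279) + D(W(2), -31))/(k(218, 579) + 30302) = (660*279 + (-2 + (-31)² - 361*(-23)² - 360*(-23)*(-31)))/(218 + 30302) = (184140 + (-2 + 961 - 361*529 - 256680))/30520 = (184140 + (-2 + 961 - 190969 - 256680))*(1/30520) = (184140 - 446690)*(1/30520) = -262550*1/30520 = -26255/3052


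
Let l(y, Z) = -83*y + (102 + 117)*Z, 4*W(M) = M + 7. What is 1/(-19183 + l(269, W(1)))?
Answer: -1/41072 ≈ -2.4347e-5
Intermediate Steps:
W(M) = 7/4 + M/4 (W(M) = (M + 7)/4 = (7 + M)/4 = 7/4 + M/4)
l(y, Z) = -83*y + 219*Z
1/(-19183 + l(269, W(1))) = 1/(-19183 + (-83*269 + 219*(7/4 + (1/4)*1))) = 1/(-19183 + (-22327 + 219*(7/4 + 1/4))) = 1/(-19183 + (-22327 + 219*2)) = 1/(-19183 + (-22327 + 438)) = 1/(-19183 - 21889) = 1/(-41072) = -1/41072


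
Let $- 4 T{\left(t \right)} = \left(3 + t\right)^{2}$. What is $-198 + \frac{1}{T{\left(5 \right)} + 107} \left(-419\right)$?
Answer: $- \frac{18437}{91} \approx -202.6$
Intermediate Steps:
$T{\left(t \right)} = - \frac{\left(3 + t\right)^{2}}{4}$
$-198 + \frac{1}{T{\left(5 \right)} + 107} \left(-419\right) = -198 + \frac{1}{- \frac{\left(3 + 5\right)^{2}}{4} + 107} \left(-419\right) = -198 + \frac{1}{- \frac{8^{2}}{4} + 107} \left(-419\right) = -198 + \frac{1}{\left(- \frac{1}{4}\right) 64 + 107} \left(-419\right) = -198 + \frac{1}{-16 + 107} \left(-419\right) = -198 + \frac{1}{91} \left(-419\right) = -198 - \frac{419}{91} = - \frac{18437}{91}$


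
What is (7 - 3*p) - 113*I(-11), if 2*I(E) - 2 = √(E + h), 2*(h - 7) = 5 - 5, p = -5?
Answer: -91 - 113*I ≈ -91.0 - 113.0*I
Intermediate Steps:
h = 7 (h = 7 + (5 - 5)/2 = 7 + (½)*0 = 7 + 0 = 7)
I(E) = 1 + √(7 + E)/2 (I(E) = 1 + √(E + 7)/2 = 1 + √(7 + E)/2)
(7 - 3*p) - 113*I(-11) = (7 - 3*(-5)) - 113*(1 + √(7 - 11)/2) = (7 + 15) - 113*(1 + √(-4)/2) = 22 - 113*(1 + (2*I)/2) = 22 - 113*(1 + I) = 22 + (-113 - 113*I) = -91 - 113*I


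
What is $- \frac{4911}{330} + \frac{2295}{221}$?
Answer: $- \frac{6431}{1430} \approx -4.4972$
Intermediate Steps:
$- \frac{4911}{330} + \frac{2295}{221} = \left(-4911\right) \frac{1}{330} + 2295 \cdot \frac{1}{221} = - \frac{1637}{110} + \frac{135}{13} = - \frac{6431}{1430}$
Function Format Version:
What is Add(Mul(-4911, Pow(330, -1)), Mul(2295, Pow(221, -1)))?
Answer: Rational(-6431, 1430) ≈ -4.4972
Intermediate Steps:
Add(Mul(-4911, Pow(330, -1)), Mul(2295, Pow(221, -1))) = Add(Mul(-4911, Rational(1, 330)), Mul(2295, Rational(1, 221))) = Add(Rational(-1637, 110), Rational(135, 13)) = Rational(-6431, 1430)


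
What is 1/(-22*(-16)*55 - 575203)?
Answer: -1/555843 ≈ -1.7991e-6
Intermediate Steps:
1/(-22*(-16)*55 - 575203) = 1/(352*55 - 575203) = 1/(19360 - 575203) = 1/(-555843) = -1/555843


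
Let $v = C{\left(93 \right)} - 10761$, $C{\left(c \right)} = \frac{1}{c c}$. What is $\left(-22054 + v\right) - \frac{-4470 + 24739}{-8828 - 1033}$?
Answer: $- \frac{932847826531}{28429263} \approx -32813.0$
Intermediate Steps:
$C{\left(c \right)} = \frac{1}{c^{2}}$
$v = - \frac{93071888}{8649}$ ($v = \frac{1}{8649} - 10761 = - \frac{93071888}{8649} \approx -10761.0$)
$\left(-22054 + v\right) - \frac{-4470 + 24739}{-8828 - 1033} = \left(-22054 - \frac{93071888}{8649}\right) - \frac{-4470 + 24739}{-8828 - 1033} = - \frac{283816934}{8649} - \frac{20269}{-9861} = - \frac{283816934}{8649} - 20269 \left(- \frac{1}{9861}\right) = - \frac{283816934}{8649} - - \frac{20269}{9861} = - \frac{283816934}{8649} + \frac{20269}{9861} = - \frac{932847826531}{28429263}$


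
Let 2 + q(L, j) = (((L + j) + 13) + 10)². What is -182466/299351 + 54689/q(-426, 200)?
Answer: 8852330377/12335356657 ≈ 0.71764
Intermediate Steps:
q(L, j) = -2 + (23 + L + j)² (q(L, j) = -2 + (((L + j) + 13) + 10)² = -2 + ((13 + L + j) + 10)² = -2 + (23 + L + j)²)
-182466/299351 + 54689/q(-426, 200) = -182466/299351 + 54689/(-2 + (23 - 426 + 200)²) = -182466*1/299351 + 54689/(-2 + (-203)²) = -182466/299351 + 54689/(-2 + 41209) = -182466/299351 + 54689/41207 = 8852330377/12335356657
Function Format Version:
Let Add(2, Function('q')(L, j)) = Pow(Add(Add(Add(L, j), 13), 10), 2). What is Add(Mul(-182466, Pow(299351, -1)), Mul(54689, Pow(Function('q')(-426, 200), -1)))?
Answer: Rational(8852330377, 12335356657) ≈ 0.71764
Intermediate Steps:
Function('q')(L, j) = Add(-2, Pow(Add(23, L, j), 2)) (Function('q')(L, j) = Add(-2, Pow(Add(Add(Add(L, j), 13), 10), 2)) = Add(-2, Pow(Add(Add(13, L, j), 10), 2)) = Add(-2, Pow(Add(23, L, j), 2)))
Add(Mul(-182466, Pow(299351, -1)), Mul(54689, Pow(Function('q')(-426, 200), -1))) = Add(Mul(-182466, Pow(299351, -1)), Mul(54689, Pow(Add(-2, Pow(Add(23, -426, 200), 2)), -1))) = Add(Mul(-182466, Rational(1, 299351)), Mul(54689, Pow(Add(-2, Pow(-203, 2)), -1))) = Add(Rational(-182466, 299351), Mul(54689, Pow(Add(-2, 41209), -1))) = Add(Rational(-182466, 299351), Mul(54689, Pow(41207, -1))) = Add(Rational(-182466, 299351), Mul(54689, Rational(1, 41207))) = Add(Rational(-182466, 299351), Rational(54689, 41207)) = Rational(8852330377, 12335356657)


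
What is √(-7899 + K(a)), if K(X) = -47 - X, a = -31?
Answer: I*√7915 ≈ 88.966*I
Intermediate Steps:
√(-7899 + K(a)) = √(-7899 + (-47 - 1*(-31))) = √(-7899 + (-47 + 31)) = √(-7899 - 16) = √(-7915) = I*√7915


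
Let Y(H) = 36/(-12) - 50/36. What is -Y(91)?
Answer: 79/18 ≈ 4.3889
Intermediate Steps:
Y(H) = -79/18 (Y(H) = 36*(-1/12) - 50*1/36 = -3 - 25/18 = -79/18)
-Y(91) = -1*(-79/18) = 79/18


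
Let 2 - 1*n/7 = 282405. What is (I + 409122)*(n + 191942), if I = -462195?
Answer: 94728883167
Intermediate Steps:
n = -1976821 (n = 14 - 7*282405 = 14 - 1976835 = -1976821)
(I + 409122)*(n + 191942) = (-462195 + 409122)*(-1976821 + 191942) = -53073*(-1784879) = 94728883167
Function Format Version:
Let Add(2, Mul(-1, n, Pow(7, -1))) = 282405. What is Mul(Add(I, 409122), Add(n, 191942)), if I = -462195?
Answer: 94728883167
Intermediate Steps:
n = -1976821 (n = Add(14, Mul(-7, 282405)) = Add(14, -1976835) = -1976821)
Mul(Add(I, 409122), Add(n, 191942)) = Mul(Add(-462195, 409122), Add(-1976821, 191942)) = Mul(-53073, -1784879) = 94728883167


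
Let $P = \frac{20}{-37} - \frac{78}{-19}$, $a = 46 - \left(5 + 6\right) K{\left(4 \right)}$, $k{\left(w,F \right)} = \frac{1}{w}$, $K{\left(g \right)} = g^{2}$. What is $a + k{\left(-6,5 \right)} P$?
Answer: $- \frac{275423}{2109} \approx -130.59$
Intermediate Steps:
$a = -130$ ($a = 46 - \left(5 + 6\right) 4^{2} = 46 - 11 \cdot 16 = 46 - 176 = -130$)
$P = \frac{2506}{703}$ ($P = 20 \left(- \frac{1}{37}\right) - - \frac{78}{19} = - \frac{20}{37} + \frac{78}{19} = \frac{2506}{703} \approx 3.5647$)
$a + k{\left(-6,5 \right)} P = -130 + \frac{1}{-6} \cdot \frac{2506}{703} = -130 - \frac{1253}{2109} = - \frac{275423}{2109}$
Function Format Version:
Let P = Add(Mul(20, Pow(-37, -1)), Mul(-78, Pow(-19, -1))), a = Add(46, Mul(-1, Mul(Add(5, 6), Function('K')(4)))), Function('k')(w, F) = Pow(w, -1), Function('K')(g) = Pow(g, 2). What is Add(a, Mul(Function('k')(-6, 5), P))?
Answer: Rational(-275423, 2109) ≈ -130.59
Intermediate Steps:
a = -130 (a = Add(46, Mul(-1, Mul(Add(5, 6), Pow(4, 2)))) = Add(46, Mul(-1, Mul(11, 16))) = Add(46, Mul(-1, 176)) = Add(46, -176) = -130)
P = Rational(2506, 703) (P = Add(Mul(20, Rational(-1, 37)), Mul(-78, Rational(-1, 19))) = Add(Rational(-20, 37), Rational(78, 19)) = Rational(2506, 703) ≈ 3.5647)
Add(a, Mul(Function('k')(-6, 5), P)) = Add(-130, Mul(Pow(-6, -1), Rational(2506, 703))) = Add(-130, Mul(Rational(-1, 6), Rational(2506, 703))) = Add(-130, Rational(-1253, 2109)) = Rational(-275423, 2109)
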